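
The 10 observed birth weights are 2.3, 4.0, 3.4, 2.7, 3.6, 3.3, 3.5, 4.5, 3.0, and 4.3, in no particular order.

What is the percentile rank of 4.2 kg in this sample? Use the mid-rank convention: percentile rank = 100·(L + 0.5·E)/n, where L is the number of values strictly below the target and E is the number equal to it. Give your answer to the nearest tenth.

Sorted: 2.3, 2.7, 3.0, 3.3, 3.4, 3.5, 3.6, 4.0, 4.3, 4.5.
Count below 4.2: L = 8; count equal: E = 0; n = 10.
Percentile rank = 100·(8 + 0.5·0)/10 = 100·8/10 = 80.

80.0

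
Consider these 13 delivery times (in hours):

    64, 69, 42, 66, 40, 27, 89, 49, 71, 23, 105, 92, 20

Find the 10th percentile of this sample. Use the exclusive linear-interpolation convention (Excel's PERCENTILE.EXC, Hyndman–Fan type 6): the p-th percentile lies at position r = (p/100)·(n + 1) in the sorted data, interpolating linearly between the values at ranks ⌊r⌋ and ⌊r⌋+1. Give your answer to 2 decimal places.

Sorted: 20, 23, 27, 40, 42, 49, 64, 66, 69, 71, 89, 92, 105.
n = 13.
r = (10/100)·(13 + 1) = 1.4.
Rank 1 is 20 and rank 2 is 23.
Interpolate: 20 + 0.4·(23 − 20) = 20 + 0.4·3 = 21.2.

21.20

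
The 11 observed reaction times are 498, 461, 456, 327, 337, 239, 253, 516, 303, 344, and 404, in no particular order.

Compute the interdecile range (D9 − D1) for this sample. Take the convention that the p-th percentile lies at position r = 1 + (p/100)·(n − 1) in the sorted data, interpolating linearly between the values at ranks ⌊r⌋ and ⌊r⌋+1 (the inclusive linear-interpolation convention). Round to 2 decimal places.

245.00

Sorted: 239, 253, 303, 327, 337, 344, 404, 456, 461, 498, 516.
n = 11.
P10: r = 2 (integer) → 253.
P90: r = 10 (integer) → 498.
Difference: 498 − 253 = 245.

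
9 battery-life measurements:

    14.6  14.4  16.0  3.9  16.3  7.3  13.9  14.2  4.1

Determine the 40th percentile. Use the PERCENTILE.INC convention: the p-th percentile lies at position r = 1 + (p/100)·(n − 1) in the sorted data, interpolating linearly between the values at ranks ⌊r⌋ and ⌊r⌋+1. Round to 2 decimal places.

13.96

Sorted: 3.9, 4.1, 7.3, 13.9, 14.2, 14.4, 14.6, 16.0, 16.3.
n = 9.
r = 1 + (40/100)·(9 − 1) = 1 + 3.2 = 4.2.
Rank 4 is 13.9 and rank 5 is 14.2.
Interpolate: 13.9 + 0.2·(14.2 − 13.9) = 13.9 + 0.2·0.3 = 13.96.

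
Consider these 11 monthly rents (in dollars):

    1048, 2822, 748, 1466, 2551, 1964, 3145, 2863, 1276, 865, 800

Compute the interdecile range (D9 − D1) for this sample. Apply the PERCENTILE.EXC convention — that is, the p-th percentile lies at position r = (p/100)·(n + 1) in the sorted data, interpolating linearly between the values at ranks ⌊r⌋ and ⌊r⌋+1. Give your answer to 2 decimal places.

Sorted: 748, 800, 865, 1048, 1276, 1466, 1964, 2551, 2822, 2863, 3145.
n = 11.
P10: r = 1.2; ranks 1–2 are 748, 800; interpolating gives 758.4.
P90: r = 10.8; ranks 10–11 are 2863, 3145; interpolating gives 3088.6.
Difference: 3088.6 − 758.4 = 2330.2.

2330.20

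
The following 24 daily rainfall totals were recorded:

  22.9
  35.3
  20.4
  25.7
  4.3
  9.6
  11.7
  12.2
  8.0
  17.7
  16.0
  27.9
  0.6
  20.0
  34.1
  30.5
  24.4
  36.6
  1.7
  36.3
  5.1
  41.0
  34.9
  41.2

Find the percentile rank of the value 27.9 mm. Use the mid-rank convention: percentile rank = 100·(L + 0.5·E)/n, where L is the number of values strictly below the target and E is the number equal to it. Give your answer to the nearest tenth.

Sorted: 0.6, 1.7, 4.3, 5.1, 8.0, 9.6, 11.7, 12.2, 16.0, 17.7, 20.0, 20.4, 22.9, 24.4, 25.7, 27.9, 30.5, 34.1, 34.9, 35.3, 36.3, 36.6, 41.0, 41.2.
Count below 27.9: L = 15; count equal: E = 1; n = 24.
Percentile rank = 100·(15 + 0.5·1)/24 = 100·15.5/24 = 64.58.

64.6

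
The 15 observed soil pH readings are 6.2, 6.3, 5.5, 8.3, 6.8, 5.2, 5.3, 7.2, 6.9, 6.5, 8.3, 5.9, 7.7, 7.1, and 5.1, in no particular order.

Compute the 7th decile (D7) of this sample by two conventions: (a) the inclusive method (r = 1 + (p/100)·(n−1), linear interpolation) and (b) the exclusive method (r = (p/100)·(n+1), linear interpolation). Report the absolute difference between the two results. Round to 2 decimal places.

Sorted: 5.1, 5.2, 5.3, 5.5, 5.9, 6.2, 6.3, 6.5, 6.8, 6.9, 7.1, 7.2, 7.7, 8.3, 8.3.
n = 15.
(a) r = 10.8; between ranks 10 (6.9) and 11 (7.1): 7.06.
(b) r = 11.2; between ranks 11 (7.1) and 12 (7.2): 7.12.
|7.06 − 7.12| = 0.06.

0.06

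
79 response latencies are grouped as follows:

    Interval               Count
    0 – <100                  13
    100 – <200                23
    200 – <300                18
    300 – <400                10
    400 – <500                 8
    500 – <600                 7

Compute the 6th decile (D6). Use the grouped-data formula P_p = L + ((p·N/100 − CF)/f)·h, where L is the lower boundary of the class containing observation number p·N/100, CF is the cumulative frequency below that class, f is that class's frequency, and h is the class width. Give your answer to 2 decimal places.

N = 79; target position k = 60/100 · 79 = 47.4.
Cumulative frequencies: 13, 36, 54, 64, 72, 79.
Observation 47.4 falls in the class 200 – <300.
L = 200, CF = 36, f = 18, h = 100.
P60 = 200 + ((47.4 − 36)/18)·100 = 200 + 63.3333 = 263.333.

263.33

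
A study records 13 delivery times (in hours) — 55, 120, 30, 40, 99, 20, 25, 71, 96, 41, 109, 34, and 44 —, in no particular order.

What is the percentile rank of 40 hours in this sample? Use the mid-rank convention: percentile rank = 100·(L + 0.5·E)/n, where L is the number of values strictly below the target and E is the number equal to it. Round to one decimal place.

34.6

Sorted: 20, 25, 30, 34, 40, 41, 44, 55, 71, 96, 99, 109, 120.
Count below 40: L = 4; count equal: E = 1; n = 13.
Percentile rank = 100·(4 + 0.5·1)/13 = 100·4.5/13 = 34.62.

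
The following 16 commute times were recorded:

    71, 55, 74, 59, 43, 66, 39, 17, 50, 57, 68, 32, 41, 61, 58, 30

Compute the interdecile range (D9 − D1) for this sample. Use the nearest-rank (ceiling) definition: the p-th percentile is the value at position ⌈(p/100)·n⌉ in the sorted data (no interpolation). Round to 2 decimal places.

41.00

Sorted: 17, 30, 32, 39, 41, 43, 50, 55, 57, 58, 59, 61, 66, 68, 71, 74.
n = 16.
P10: rank ⌈10/100·16⌉ = 2 → 30.
P90: rank ⌈90/100·16⌉ = 15 → 71.
Difference: 71 − 30 = 41.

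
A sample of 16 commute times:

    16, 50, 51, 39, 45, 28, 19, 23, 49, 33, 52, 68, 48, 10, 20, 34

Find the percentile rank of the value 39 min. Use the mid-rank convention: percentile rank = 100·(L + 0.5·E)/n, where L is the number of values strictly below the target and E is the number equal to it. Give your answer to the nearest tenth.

Sorted: 10, 16, 19, 20, 23, 28, 33, 34, 39, 45, 48, 49, 50, 51, 52, 68.
Count below 39: L = 8; count equal: E = 1; n = 16.
Percentile rank = 100·(8 + 0.5·1)/16 = 100·8.5/16 = 53.12.

53.1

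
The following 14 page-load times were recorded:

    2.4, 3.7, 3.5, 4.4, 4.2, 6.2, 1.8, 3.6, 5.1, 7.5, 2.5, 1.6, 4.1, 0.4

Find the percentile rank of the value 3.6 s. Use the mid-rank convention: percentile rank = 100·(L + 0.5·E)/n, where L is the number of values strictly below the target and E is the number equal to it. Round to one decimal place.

Sorted: 0.4, 1.6, 1.8, 2.4, 2.5, 3.5, 3.6, 3.7, 4.1, 4.2, 4.4, 5.1, 6.2, 7.5.
Count below 3.6: L = 6; count equal: E = 1; n = 14.
Percentile rank = 100·(6 + 0.5·1)/14 = 100·6.5/14 = 46.43.

46.4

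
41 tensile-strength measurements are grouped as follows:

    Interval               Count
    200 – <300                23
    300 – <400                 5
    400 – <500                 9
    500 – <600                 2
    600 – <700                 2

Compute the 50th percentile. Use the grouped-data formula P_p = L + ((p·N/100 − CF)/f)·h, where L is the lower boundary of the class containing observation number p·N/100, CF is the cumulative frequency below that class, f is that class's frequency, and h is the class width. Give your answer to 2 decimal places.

N = 41; target position k = 50/100 · 41 = 20.5.
Cumulative frequencies: 23, 28, 37, 39, 41.
Observation 20.5 falls in the class 200 – <300.
L = 200, CF = 0, f = 23, h = 100.
P50 = 200 + ((20.5 − 0)/23)·100 = 200 + 89.1304 = 289.13.

289.13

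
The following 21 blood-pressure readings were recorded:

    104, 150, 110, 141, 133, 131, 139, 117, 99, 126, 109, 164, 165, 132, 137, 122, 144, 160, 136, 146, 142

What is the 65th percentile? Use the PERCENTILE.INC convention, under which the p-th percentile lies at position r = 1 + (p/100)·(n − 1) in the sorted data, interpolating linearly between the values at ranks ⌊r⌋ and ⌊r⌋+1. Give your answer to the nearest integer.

141

Sorted: 99, 104, 109, 110, 117, 122, 126, 131, 132, 133, 136, 137, 139, 141, 142, 144, 146, 150, 160, 164, 165.
n = 21.
r = 1 + (65/100)·(21 − 1) = 1 + 13 = 14.
r is an integer, so P65 is the value at rank 14: 141.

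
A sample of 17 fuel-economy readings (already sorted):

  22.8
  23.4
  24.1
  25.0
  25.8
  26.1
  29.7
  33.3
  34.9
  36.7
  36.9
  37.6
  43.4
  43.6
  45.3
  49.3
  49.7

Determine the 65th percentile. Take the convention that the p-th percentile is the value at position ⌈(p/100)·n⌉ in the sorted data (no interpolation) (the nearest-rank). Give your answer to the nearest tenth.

37.6

n = 17.
Position = ⌈65/100 · 17⌉ = ⌈11.05⌉ = 12.
The value at rank 12 is 37.6.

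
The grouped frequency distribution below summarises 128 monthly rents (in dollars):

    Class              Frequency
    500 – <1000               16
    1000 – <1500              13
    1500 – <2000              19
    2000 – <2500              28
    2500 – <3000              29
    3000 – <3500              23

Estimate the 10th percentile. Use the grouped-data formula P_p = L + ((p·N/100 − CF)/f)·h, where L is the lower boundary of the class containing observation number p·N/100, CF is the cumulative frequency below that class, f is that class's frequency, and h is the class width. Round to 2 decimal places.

N = 128; target position k = 10/100 · 128 = 12.8.
Cumulative frequencies: 16, 29, 48, 76, 105, 128.
Observation 12.8 falls in the class 500 – <1000.
L = 500, CF = 0, f = 16, h = 500.
P10 = 500 + ((12.8 − 0)/16)·500 = 500 + 400 = 900.

900.00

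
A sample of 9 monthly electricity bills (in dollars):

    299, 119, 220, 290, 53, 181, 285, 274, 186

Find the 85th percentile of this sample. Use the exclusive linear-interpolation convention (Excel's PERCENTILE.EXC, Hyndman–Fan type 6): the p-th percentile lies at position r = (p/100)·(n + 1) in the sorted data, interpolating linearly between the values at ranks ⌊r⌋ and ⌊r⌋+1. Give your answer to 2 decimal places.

294.50

Sorted: 53, 119, 181, 186, 220, 274, 285, 290, 299.
n = 9.
r = (85/100)·(9 + 1) = 8.5.
Rank 8 is 290 and rank 9 is 299.
Interpolate: 290 + 0.5·(299 − 290) = 290 + 0.5·9 = 294.5.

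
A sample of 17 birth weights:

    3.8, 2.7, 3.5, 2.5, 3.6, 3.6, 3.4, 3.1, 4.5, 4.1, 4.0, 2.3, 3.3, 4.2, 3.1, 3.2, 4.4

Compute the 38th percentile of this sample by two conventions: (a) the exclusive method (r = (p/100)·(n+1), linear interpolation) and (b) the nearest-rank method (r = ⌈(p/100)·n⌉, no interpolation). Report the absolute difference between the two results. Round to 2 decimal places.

0.02

Sorted: 2.3, 2.5, 2.7, 3.1, 3.1, 3.2, 3.3, 3.4, 3.5, 3.6, 3.6, 3.8, 4.0, 4.1, 4.2, 4.4, 4.5.
n = 17.
(a) r = 6.84; between ranks 6 (3.2) and 7 (3.3): 3.284.
(b) the nearest-rank method: rank 7 → 3.3.
|3.284 − 3.3| = 0.016.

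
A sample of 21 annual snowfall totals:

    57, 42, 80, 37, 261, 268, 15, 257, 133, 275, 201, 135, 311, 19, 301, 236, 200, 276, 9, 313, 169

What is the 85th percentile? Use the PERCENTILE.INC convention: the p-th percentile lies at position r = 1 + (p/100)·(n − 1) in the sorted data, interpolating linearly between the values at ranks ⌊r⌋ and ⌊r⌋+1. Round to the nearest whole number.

276

Sorted: 9, 15, 19, 37, 42, 57, 80, 133, 135, 169, 200, 201, 236, 257, 261, 268, 275, 276, 301, 311, 313.
n = 21.
r = 1 + (85/100)·(21 − 1) = 1 + 17 = 18.
r is an integer, so P85 is the value at rank 18: 276.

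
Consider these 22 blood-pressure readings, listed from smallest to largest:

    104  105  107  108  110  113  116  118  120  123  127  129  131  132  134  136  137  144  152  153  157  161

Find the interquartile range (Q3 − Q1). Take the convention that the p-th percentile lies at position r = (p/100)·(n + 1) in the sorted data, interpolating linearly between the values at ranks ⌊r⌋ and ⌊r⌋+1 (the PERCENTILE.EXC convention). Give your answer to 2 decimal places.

26.50

n = 22.
P25: r = 5.75; ranks 5–6 are 110, 113; interpolating gives 112.25.
P75: r = 17.25; ranks 17–18 are 137, 144; interpolating gives 138.75.
Difference: 138.75 − 112.25 = 26.5.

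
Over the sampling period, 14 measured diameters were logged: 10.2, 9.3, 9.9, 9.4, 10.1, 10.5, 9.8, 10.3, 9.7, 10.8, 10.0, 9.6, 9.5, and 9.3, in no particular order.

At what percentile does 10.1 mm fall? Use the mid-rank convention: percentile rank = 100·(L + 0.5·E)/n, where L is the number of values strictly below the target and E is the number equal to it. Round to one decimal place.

Sorted: 9.3, 9.3, 9.4, 9.5, 9.6, 9.7, 9.8, 9.9, 10.0, 10.1, 10.2, 10.3, 10.5, 10.8.
Count below 10.1: L = 9; count equal: E = 1; n = 14.
Percentile rank = 100·(9 + 0.5·1)/14 = 100·9.5/14 = 67.86.

67.9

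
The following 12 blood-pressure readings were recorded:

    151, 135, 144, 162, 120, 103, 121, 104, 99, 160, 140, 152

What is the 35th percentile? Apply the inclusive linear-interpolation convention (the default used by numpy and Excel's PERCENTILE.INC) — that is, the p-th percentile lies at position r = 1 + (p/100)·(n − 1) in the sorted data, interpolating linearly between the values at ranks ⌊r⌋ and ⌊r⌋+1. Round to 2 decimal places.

120.85

Sorted: 99, 103, 104, 120, 121, 135, 140, 144, 151, 152, 160, 162.
n = 12.
r = 1 + (35/100)·(12 − 1) = 1 + 3.85 = 4.85.
Rank 4 is 120 and rank 5 is 121.
Interpolate: 120 + 0.85·(121 − 120) = 120 + 0.85·1 = 120.85.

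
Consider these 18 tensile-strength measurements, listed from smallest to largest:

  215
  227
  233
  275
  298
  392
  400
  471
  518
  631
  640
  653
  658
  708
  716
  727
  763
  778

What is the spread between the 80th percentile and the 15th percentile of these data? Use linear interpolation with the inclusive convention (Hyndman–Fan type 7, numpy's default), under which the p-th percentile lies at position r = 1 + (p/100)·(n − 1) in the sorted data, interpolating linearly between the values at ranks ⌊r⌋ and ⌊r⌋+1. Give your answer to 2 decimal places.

n = 18.
P15: r = 3.55; ranks 3–4 are 233, 275; interpolating gives 256.1.
P80: r = 14.6; ranks 14–15 are 708, 716; interpolating gives 712.8.
Difference: 712.8 − 256.1 = 456.7.

456.70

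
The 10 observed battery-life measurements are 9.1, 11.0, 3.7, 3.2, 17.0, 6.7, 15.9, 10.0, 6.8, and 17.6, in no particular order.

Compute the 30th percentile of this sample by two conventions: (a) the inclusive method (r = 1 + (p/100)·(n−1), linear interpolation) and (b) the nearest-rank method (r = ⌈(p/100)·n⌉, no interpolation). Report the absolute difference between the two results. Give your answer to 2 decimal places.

Sorted: 3.2, 3.7, 6.7, 6.8, 9.1, 10.0, 11.0, 15.9, 17.0, 17.6.
n = 10.
(a) r = 3.7; between ranks 3 (6.7) and 4 (6.8): 6.77.
(b) the nearest-rank method: rank 3 → 6.7.
|6.77 − 6.7| = 0.07.

0.07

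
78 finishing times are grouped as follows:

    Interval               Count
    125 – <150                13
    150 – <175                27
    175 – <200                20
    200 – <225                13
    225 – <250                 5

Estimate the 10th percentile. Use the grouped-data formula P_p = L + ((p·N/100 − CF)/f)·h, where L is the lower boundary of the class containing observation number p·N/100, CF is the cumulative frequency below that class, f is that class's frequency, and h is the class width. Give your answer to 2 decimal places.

140.00

N = 78; target position k = 10/100 · 78 = 7.8.
Cumulative frequencies: 13, 40, 60, 73, 78.
Observation 7.8 falls in the class 125 – <150.
L = 125, CF = 0, f = 13, h = 25.
P10 = 125 + ((7.8 − 0)/13)·25 = 125 + 15 = 140.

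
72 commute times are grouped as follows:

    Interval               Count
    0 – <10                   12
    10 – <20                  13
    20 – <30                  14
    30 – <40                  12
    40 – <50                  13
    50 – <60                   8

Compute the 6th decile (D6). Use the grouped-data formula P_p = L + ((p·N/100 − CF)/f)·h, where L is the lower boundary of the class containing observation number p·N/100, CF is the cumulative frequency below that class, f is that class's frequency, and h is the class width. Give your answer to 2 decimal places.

N = 72; target position k = 60/100 · 72 = 43.2.
Cumulative frequencies: 12, 25, 39, 51, 64, 72.
Observation 43.2 falls in the class 30 – <40.
L = 30, CF = 39, f = 12, h = 10.
P60 = 30 + ((43.2 − 39)/12)·10 = 30 + 3.5 = 33.5.

33.50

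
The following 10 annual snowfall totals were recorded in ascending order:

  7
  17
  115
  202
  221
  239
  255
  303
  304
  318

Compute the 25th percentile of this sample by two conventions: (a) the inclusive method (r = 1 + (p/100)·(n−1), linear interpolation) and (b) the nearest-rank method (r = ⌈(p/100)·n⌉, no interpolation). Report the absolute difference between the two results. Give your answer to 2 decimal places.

21.75

n = 10.
(a) r = 3.25; between ranks 3 (115) and 4 (202): 136.75.
(b) the nearest-rank method: rank 3 → 115.
|136.75 − 115| = 21.75.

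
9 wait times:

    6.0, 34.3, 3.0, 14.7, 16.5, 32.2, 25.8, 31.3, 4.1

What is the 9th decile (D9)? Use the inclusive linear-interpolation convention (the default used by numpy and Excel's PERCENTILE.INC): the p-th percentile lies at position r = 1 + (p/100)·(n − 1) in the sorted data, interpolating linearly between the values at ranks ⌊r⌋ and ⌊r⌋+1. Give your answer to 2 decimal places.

Sorted: 3.0, 4.1, 6.0, 14.7, 16.5, 25.8, 31.3, 32.2, 34.3.
n = 9.
r = 1 + (90/100)·(9 − 1) = 1 + 7.2 = 8.2.
Rank 8 is 32.2 and rank 9 is 34.3.
Interpolate: 32.2 + 0.2·(34.3 − 32.2) = 32.2 + 0.2·2.1 = 32.62.

32.62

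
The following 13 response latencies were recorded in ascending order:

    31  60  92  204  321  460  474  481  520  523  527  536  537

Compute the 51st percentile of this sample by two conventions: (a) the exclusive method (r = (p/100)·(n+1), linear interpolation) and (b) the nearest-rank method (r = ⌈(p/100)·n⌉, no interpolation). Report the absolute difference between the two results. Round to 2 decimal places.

n = 13.
(a) r = 7.14; between ranks 7 (474) and 8 (481): 474.98.
(b) the nearest-rank method: rank 7 → 474.
|474.98 − 474| = 0.98.

0.98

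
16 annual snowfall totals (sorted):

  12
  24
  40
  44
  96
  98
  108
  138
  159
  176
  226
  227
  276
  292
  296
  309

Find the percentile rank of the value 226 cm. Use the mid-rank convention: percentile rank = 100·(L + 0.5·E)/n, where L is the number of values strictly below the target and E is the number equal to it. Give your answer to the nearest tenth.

65.6

Count below 226: L = 10; count equal: E = 1; n = 16.
Percentile rank = 100·(10 + 0.5·1)/16 = 100·10.5/16 = 65.62.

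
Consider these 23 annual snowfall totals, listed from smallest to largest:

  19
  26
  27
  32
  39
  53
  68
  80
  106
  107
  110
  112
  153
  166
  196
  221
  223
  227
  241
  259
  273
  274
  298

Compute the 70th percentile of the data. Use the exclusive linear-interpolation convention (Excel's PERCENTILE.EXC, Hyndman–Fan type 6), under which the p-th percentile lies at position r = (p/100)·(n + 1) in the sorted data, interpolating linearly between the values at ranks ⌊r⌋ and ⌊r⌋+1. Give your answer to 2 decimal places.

222.60

n = 23.
r = (70/100)·(23 + 1) = 16.8.
Rank 16 is 221 and rank 17 is 223.
Interpolate: 221 + 0.8·(223 − 221) = 221 + 0.8·2 = 222.6.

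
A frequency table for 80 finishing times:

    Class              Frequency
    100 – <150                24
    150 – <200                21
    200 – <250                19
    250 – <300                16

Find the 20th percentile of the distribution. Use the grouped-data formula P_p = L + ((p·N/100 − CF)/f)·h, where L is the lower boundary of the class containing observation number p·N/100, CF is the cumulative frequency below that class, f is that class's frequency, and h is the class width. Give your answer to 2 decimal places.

N = 80; target position k = 20/100 · 80 = 16.
Cumulative frequencies: 24, 45, 64, 80.
Observation 16 falls in the class 100 – <150.
L = 100, CF = 0, f = 24, h = 50.
P20 = 100 + ((16 − 0)/24)·50 = 100 + 33.3333 = 133.333.

133.33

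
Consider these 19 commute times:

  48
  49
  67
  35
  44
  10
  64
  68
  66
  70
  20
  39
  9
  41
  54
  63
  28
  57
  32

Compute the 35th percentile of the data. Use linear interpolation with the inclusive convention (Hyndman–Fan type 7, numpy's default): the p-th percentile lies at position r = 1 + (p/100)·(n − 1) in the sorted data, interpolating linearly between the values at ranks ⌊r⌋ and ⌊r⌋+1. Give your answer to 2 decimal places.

39.60

Sorted: 9, 10, 20, 28, 32, 35, 39, 41, 44, 48, 49, 54, 57, 63, 64, 66, 67, 68, 70.
n = 19.
r = 1 + (35/100)·(19 − 1) = 1 + 6.3 = 7.3.
Rank 7 is 39 and rank 8 is 41.
Interpolate: 39 + 0.3·(41 − 39) = 39 + 0.3·2 = 39.6.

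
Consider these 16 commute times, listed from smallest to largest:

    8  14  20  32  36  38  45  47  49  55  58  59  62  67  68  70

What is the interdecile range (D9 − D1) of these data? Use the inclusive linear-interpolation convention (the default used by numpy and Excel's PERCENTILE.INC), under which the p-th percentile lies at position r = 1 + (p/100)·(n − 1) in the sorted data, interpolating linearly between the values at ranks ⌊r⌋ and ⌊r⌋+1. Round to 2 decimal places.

n = 16.
P10: r = 2.5; ranks 2–3 are 14, 20; interpolating gives 17.
P90: r = 14.5; ranks 14–15 are 67, 68; interpolating gives 67.5.
Difference: 67.5 − 17 = 50.5.

50.50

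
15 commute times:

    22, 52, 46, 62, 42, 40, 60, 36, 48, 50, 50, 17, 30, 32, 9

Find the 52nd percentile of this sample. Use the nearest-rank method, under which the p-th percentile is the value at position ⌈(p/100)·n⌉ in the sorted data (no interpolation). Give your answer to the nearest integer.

Sorted: 9, 17, 22, 30, 32, 36, 40, 42, 46, 48, 50, 50, 52, 60, 62.
n = 15.
Position = ⌈52/100 · 15⌉ = ⌈7.8⌉ = 8.
The value at rank 8 is 42.

42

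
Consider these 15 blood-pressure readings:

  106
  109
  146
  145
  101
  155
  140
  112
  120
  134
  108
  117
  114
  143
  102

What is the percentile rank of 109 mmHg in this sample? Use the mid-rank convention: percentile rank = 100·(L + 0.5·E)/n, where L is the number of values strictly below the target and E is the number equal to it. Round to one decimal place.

30.0

Sorted: 101, 102, 106, 108, 109, 112, 114, 117, 120, 134, 140, 143, 145, 146, 155.
Count below 109: L = 4; count equal: E = 1; n = 15.
Percentile rank = 100·(4 + 0.5·1)/15 = 100·4.5/15 = 30.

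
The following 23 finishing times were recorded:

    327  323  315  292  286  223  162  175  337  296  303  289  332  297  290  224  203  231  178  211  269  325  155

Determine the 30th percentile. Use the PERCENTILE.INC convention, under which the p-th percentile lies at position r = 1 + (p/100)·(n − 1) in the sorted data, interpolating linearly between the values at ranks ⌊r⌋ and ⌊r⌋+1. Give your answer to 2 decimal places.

Sorted: 155, 162, 175, 178, 203, 211, 223, 224, 231, 269, 286, 289, 290, 292, 296, 297, 303, 315, 323, 325, 327, 332, 337.
n = 23.
r = 1 + (30/100)·(23 − 1) = 1 + 6.6 = 7.6.
Rank 7 is 223 and rank 8 is 224.
Interpolate: 223 + 0.6·(224 − 223) = 223 + 0.6·1 = 223.6.

223.60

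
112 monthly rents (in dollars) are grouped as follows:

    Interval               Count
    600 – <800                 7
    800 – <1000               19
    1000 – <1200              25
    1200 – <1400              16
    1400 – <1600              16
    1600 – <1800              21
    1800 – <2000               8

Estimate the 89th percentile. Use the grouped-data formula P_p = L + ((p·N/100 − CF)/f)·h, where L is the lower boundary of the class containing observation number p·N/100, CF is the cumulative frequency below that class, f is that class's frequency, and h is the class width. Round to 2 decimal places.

1758.86

N = 112; target position k = 89/100 · 112 = 99.68.
Cumulative frequencies: 7, 26, 51, 67, 83, 104, 112.
Observation 99.68 falls in the class 1600 – <1800.
L = 1600, CF = 83, f = 21, h = 200.
P89 = 1600 + ((99.68 − 83)/21)·200 = 1600 + 158.857 = 1758.86.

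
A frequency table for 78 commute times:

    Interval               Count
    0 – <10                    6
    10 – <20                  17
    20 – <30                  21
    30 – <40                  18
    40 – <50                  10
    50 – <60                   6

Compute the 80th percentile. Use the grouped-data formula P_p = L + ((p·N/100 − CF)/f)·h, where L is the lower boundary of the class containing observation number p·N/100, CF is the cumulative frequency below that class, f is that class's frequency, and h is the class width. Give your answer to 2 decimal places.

N = 78; target position k = 80/100 · 78 = 62.4.
Cumulative frequencies: 6, 23, 44, 62, 72, 78.
Observation 62.4 falls in the class 40 – <50.
L = 40, CF = 62, f = 10, h = 10.
P80 = 40 + ((62.4 − 62)/10)·10 = 40 + 0.4 = 40.4.

40.40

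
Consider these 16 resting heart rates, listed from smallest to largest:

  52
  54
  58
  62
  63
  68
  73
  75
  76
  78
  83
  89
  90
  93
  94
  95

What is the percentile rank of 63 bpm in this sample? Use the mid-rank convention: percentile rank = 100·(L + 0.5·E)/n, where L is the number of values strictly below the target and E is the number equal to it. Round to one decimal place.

Count below 63: L = 4; count equal: E = 1; n = 16.
Percentile rank = 100·(4 + 0.5·1)/16 = 100·4.5/16 = 28.12.

28.1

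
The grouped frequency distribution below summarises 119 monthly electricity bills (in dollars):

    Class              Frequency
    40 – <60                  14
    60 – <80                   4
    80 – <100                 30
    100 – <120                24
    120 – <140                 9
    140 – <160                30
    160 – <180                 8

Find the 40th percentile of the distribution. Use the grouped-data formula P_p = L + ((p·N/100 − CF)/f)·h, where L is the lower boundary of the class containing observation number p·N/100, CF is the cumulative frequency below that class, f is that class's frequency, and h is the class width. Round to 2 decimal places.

99.73

N = 119; target position k = 40/100 · 119 = 47.6.
Cumulative frequencies: 14, 18, 48, 72, 81, 111, 119.
Observation 47.6 falls in the class 80 – <100.
L = 80, CF = 18, f = 30, h = 20.
P40 = 80 + ((47.6 − 18)/30)·20 = 80 + 19.7333 = 99.7333.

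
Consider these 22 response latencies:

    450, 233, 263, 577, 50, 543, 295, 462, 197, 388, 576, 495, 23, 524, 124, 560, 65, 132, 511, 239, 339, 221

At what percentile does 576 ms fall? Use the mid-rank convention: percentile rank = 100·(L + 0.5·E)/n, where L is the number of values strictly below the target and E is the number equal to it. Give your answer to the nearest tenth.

93.2

Sorted: 23, 50, 65, 124, 132, 197, 221, 233, 239, 263, 295, 339, 388, 450, 462, 495, 511, 524, 543, 560, 576, 577.
Count below 576: L = 20; count equal: E = 1; n = 22.
Percentile rank = 100·(20 + 0.5·1)/22 = 100·20.5/22 = 93.18.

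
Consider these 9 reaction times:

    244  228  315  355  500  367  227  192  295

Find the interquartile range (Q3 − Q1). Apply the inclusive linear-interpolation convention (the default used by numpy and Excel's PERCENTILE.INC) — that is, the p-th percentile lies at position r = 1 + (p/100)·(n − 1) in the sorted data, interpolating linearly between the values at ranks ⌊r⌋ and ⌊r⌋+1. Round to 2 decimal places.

Sorted: 192, 227, 228, 244, 295, 315, 355, 367, 500.
n = 9.
P25: r = 3 (integer) → 228.
P75: r = 7 (integer) → 355.
Difference: 355 − 228 = 127.

127.00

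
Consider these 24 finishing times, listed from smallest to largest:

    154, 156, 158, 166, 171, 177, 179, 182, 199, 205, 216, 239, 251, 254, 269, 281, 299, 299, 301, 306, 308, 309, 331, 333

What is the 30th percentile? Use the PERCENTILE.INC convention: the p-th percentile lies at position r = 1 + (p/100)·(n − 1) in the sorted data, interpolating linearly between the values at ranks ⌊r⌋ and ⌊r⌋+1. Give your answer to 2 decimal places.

n = 24.
r = 1 + (30/100)·(24 − 1) = 1 + 6.9 = 7.9.
Rank 7 is 179 and rank 8 is 182.
Interpolate: 179 + 0.9·(182 − 179) = 179 + 0.9·3 = 181.7.

181.70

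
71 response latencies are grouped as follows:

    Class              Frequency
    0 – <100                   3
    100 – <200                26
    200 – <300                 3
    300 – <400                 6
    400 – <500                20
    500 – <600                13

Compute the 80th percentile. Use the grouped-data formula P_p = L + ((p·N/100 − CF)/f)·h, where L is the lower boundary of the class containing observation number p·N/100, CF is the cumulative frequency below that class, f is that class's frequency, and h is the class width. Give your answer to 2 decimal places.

494.00

N = 71; target position k = 80/100 · 71 = 56.8.
Cumulative frequencies: 3, 29, 32, 38, 58, 71.
Observation 56.8 falls in the class 400 – <500.
L = 400, CF = 38, f = 20, h = 100.
P80 = 400 + ((56.8 − 38)/20)·100 = 400 + 94 = 494.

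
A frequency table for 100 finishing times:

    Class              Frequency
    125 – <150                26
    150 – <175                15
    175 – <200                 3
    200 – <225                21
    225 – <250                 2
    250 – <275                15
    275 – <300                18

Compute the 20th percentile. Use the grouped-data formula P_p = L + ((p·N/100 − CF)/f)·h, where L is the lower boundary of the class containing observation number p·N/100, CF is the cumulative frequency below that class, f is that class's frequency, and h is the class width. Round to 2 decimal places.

144.23

N = 100; target position k = 20/100 · 100 = 20.
Cumulative frequencies: 26, 41, 44, 65, 67, 82, 100.
Observation 20 falls in the class 125 – <150.
L = 125, CF = 0, f = 26, h = 25.
P20 = 125 + ((20 − 0)/26)·25 = 125 + 19.2308 = 144.231.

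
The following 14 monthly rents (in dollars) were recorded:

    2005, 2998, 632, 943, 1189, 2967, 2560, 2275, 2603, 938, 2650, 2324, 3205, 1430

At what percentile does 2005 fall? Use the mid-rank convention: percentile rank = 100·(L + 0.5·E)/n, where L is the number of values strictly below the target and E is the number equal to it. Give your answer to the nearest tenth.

39.3

Sorted: 632, 938, 943, 1189, 1430, 2005, 2275, 2324, 2560, 2603, 2650, 2967, 2998, 3205.
Count below 2005: L = 5; count equal: E = 1; n = 14.
Percentile rank = 100·(5 + 0.5·1)/14 = 100·5.5/14 = 39.29.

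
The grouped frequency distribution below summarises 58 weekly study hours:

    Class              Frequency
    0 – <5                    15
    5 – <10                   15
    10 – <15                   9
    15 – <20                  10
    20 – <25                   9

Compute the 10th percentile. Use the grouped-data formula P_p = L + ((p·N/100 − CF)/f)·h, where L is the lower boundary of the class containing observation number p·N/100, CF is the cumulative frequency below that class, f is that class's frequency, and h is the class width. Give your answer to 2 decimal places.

1.93

N = 58; target position k = 10/100 · 58 = 5.8.
Cumulative frequencies: 15, 30, 39, 49, 58.
Observation 5.8 falls in the class 0 – <5.
L = 0, CF = 0, f = 15, h = 5.
P10 = 0 + ((5.8 − 0)/15)·5 = 0 + 1.93333 = 1.93333.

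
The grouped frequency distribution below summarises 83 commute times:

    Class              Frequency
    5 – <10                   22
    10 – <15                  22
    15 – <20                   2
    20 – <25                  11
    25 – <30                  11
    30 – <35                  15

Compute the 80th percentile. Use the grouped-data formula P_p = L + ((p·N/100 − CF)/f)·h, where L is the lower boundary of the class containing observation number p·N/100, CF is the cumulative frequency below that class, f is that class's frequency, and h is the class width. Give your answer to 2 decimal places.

29.27

N = 83; target position k = 80/100 · 83 = 66.4.
Cumulative frequencies: 22, 44, 46, 57, 68, 83.
Observation 66.4 falls in the class 25 – <30.
L = 25, CF = 57, f = 11, h = 5.
P80 = 25 + ((66.4 − 57)/11)·5 = 25 + 4.27273 = 29.2727.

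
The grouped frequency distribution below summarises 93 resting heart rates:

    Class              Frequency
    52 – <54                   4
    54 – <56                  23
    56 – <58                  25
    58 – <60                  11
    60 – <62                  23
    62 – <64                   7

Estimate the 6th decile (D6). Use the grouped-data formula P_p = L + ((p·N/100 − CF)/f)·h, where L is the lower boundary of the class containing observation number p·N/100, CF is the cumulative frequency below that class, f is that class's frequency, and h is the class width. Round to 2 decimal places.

N = 93; target position k = 60/100 · 93 = 55.8.
Cumulative frequencies: 4, 27, 52, 63, 86, 93.
Observation 55.8 falls in the class 58 – <60.
L = 58, CF = 52, f = 11, h = 2.
P60 = 58 + ((55.8 − 52)/11)·2 = 58 + 0.690909 = 58.6909.

58.69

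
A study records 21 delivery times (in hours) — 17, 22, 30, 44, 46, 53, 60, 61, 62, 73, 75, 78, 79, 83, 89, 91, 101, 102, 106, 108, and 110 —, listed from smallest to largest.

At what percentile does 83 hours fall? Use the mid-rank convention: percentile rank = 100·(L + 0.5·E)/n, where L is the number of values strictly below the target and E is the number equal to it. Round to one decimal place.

64.3

Count below 83: L = 13; count equal: E = 1; n = 21.
Percentile rank = 100·(13 + 0.5·1)/21 = 100·13.5/21 = 64.29.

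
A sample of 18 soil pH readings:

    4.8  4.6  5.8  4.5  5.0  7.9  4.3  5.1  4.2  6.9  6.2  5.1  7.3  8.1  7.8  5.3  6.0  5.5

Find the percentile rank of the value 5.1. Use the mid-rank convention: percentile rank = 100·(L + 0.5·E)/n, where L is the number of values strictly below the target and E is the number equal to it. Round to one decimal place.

Sorted: 4.2, 4.3, 4.5, 4.6, 4.8, 5.0, 5.1, 5.1, 5.3, 5.5, 5.8, 6.0, 6.2, 6.9, 7.3, 7.8, 7.9, 8.1.
Count below 5.1: L = 6; count equal: E = 2; n = 18.
Percentile rank = 100·(6 + 0.5·2)/18 = 100·7/18 = 38.89.

38.9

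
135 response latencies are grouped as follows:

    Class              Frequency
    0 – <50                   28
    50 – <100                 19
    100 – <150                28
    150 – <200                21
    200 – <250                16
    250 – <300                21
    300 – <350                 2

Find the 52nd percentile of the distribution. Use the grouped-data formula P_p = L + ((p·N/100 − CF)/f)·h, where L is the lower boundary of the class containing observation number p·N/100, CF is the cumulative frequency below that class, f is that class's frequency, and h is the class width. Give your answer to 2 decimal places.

141.43

N = 135; target position k = 52/100 · 135 = 70.2.
Cumulative frequencies: 28, 47, 75, 96, 112, 133, 135.
Observation 70.2 falls in the class 100 – <150.
L = 100, CF = 47, f = 28, h = 50.
P52 = 100 + ((70.2 − 47)/28)·50 = 100 + 41.4286 = 141.429.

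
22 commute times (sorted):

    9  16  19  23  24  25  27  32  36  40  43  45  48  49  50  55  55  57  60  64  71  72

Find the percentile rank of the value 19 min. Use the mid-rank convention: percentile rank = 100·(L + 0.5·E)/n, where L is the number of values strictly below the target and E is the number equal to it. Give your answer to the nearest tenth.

Count below 19: L = 2; count equal: E = 1; n = 22.
Percentile rank = 100·(2 + 0.5·1)/22 = 100·2.5/22 = 11.36.

11.4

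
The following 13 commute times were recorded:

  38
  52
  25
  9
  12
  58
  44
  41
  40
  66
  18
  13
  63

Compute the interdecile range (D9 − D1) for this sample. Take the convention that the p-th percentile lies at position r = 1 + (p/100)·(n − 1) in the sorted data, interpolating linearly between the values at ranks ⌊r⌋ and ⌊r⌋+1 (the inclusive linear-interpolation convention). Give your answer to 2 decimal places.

49.80

Sorted: 9, 12, 13, 18, 25, 38, 40, 41, 44, 52, 58, 63, 66.
n = 13.
P10: r = 2.2; ranks 2–3 are 12, 13; interpolating gives 12.2.
P90: r = 11.8; ranks 11–12 are 58, 63; interpolating gives 62.
Difference: 62 − 12.2 = 49.8.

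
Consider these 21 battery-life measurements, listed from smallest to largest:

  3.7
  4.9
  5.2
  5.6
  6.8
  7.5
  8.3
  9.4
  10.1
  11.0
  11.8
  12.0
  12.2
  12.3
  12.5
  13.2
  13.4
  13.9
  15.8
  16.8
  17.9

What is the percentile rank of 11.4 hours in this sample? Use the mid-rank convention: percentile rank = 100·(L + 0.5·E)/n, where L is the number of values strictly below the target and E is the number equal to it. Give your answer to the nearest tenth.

Count below 11.4: L = 10; count equal: E = 0; n = 21.
Percentile rank = 100·(10 + 0.5·0)/21 = 100·10/21 = 47.62.

47.6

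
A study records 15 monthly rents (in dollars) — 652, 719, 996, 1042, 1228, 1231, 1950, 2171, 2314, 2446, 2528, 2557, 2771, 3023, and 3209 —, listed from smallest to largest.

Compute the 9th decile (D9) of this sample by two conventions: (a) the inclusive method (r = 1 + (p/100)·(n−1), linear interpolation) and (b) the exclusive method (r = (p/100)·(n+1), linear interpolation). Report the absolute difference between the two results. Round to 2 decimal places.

175.20

n = 15.
(a) r = 13.6; between ranks 13 (2771) and 14 (3023): 2922.2.
(b) r = 14.4; between ranks 14 (3023) and 15 (3209): 3097.4.
|2922.2 − 3097.4| = 175.2.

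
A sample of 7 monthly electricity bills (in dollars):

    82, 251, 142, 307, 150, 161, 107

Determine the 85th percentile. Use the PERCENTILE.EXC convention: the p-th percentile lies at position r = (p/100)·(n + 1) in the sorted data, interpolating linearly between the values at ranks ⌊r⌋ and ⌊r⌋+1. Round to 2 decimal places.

295.80

Sorted: 82, 107, 142, 150, 161, 251, 307.
n = 7.
r = (85/100)·(7 + 1) = 6.8.
Rank 6 is 251 and rank 7 is 307.
Interpolate: 251 + 0.8·(307 − 251) = 251 + 0.8·56 = 295.8.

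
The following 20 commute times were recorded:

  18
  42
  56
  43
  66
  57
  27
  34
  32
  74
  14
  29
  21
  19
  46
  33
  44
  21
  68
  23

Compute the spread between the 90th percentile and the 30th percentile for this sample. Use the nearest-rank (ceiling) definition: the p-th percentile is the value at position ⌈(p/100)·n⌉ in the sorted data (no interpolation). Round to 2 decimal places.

43.00

Sorted: 14, 18, 19, 21, 21, 23, 27, 29, 32, 33, 34, 42, 43, 44, 46, 56, 57, 66, 68, 74.
n = 20.
P30: rank ⌈30/100·20⌉ = 6 → 23.
P90: rank ⌈90/100·20⌉ = 18 → 66.
Difference: 66 − 23 = 43.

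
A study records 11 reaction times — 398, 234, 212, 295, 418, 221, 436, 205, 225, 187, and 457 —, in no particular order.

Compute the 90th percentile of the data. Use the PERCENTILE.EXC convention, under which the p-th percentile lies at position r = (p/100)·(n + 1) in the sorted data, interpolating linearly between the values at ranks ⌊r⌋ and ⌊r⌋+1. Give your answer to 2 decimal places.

Sorted: 187, 205, 212, 221, 225, 234, 295, 398, 418, 436, 457.
n = 11.
r = (90/100)·(11 + 1) = 10.8.
Rank 10 is 436 and rank 11 is 457.
Interpolate: 436 + 0.8·(457 − 436) = 436 + 0.8·21 = 452.8.

452.80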